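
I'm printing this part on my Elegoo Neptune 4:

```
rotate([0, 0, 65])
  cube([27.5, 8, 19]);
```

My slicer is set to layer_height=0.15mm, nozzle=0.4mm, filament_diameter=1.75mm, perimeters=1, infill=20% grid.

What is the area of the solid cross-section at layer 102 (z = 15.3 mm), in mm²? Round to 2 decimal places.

At z = 15.3 mm: the cube (footprint 27.5×8) is included at this height (area 220.00 mm²); (whole slice rotated 65° about Z — lengths, areas and connectivity unchanged). Overall, the cross-section is a single solid region. Net area = 220.00 mm².

220.00 mm²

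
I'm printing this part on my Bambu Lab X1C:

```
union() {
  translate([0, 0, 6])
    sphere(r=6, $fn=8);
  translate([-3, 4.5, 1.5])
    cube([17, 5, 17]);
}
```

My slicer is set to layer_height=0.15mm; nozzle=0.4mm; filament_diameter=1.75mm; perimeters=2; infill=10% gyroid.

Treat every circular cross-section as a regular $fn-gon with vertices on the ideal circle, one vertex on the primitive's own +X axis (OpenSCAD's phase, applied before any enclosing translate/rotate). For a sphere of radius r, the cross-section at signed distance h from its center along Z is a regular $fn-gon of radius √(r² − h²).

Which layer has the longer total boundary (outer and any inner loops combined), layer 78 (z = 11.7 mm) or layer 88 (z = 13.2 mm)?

Layer 78 (z = 11.7): the r=6 sphere slices to a regular 8-gon of circumradius 1.873 (√(r²−h²) with h=5.7 from center) (perimeter = 2·8·1.873·sin(180°/8) = 11.47 mm); the cube at (-3, 4.5) is present — its section is the full 17×5 rectangle (perimeter 44.00 mm); Taking the union: the 2 present regions are separate (no shared area or edge), so areas and boundary lengths simply add and each stays a separate island — boundary = 55.47 mm. So its perimeter = 55.47 mm. Layer 88 (z = 13.2): the sphere is not intersected at this z (|z−center|=7.200 > r=6); the cube at (-3, 4.5) (footprint 17×5) is included at this height (perimeter 44.00 mm); Combining (union): only the 17×5 cube at (-3, 4.5) is present, so the union is just that shape — boundary = 44.00 mm. So its perimeter = 44.00 mm. Layer 78 is larger (55.47 vs 44.00 mm).

layer 78 (z = 11.7 mm)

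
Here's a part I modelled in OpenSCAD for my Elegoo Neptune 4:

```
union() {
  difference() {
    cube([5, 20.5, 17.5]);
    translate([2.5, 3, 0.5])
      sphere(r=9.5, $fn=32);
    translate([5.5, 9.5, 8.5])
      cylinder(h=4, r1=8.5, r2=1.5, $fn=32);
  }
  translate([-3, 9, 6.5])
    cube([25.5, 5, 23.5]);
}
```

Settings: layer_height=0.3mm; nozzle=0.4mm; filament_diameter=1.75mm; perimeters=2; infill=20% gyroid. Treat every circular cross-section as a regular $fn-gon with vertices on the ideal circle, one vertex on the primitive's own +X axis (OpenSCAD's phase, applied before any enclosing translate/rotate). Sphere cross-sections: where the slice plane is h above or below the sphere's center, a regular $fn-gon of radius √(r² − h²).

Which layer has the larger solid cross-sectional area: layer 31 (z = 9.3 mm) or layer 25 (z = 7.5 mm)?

Layer 31 (z = 9.3): the cube is present — its section is the full 5×20.5 rectangle (area 102.50 mm²); the sphere at (2.5, 3): section is a regular 32-gon, circumradius = √(r²−h²) = √(9.5²−8.8²) = 3.579 (area = (32/2)·3.579²·sin(360°/32) = 39.99 mm²); the cone at (5.5, 9.5) (r1=8.5→r2=1.5) has section circumradius 7.100 here — a regular 32-gon (area = (32/2)·7.100²·sin(360°/32) = 157.35 mm²); After the difference (first − rest): starting from the 5×20.5 cube (102.50 mm²), the r=9.5 sphere at (2.5, 3) partially overlaps it — only the 31.00 mm² overlap (of its 39.99 mm²) is removed, clipping the outline; the cone at (5.5, 9.5) partially overlaps it — only the 47.26 mm² overlap (of its 157.35 mm²) is removed, clipping the outline — area = 24.24 mm²; the cube at (-3, 9) (footprint 25.5×5) is included at this height (area 127.50 mm²); Taking the union: the regions partially overlap — summed areas 151.74 mm² minus the doubly-counted overlap 0.00 mm² gives 151.74 mm² — area = 151.74 mm². So its area = 151.74 mm². Layer 25 (z = 7.5): the 5×20.5 cube contributes its full rectangle (area 102.50 mm²); the sphere at (2.5, 3): section is a regular 32-gon, circumradius = √(r²−h²) = √(9.5²−7²) = 6.423 (area = (32/2)·6.423²·sin(360°/32) = 128.76 mm²); the cone at (5.5, 9.5) is not intersected at this z (z outside [8.5, 12.5]); After the difference (first − rest): starting from the 5×20.5 cube (102.50 mm²), the r=9.5 sphere at (2.5, 3) partially overlaps it — only the 46.18 mm² overlap (of its 128.76 mm²) is removed, clipping the outline — area = 56.32 mm²; the cube at (-3, 9) is present — its section is the full 25.5×5 rectangle (area 127.50 mm²); Taking the union: the regions partially overlap — summed areas 183.82 mm² minus the doubly-counted overlap 23.80 mm² gives 160.02 mm² — area = 160.02 mm². So its area = 160.02 mm². Layer 25 is larger (160.02 vs 151.74 mm²).

layer 25 (z = 7.5 mm)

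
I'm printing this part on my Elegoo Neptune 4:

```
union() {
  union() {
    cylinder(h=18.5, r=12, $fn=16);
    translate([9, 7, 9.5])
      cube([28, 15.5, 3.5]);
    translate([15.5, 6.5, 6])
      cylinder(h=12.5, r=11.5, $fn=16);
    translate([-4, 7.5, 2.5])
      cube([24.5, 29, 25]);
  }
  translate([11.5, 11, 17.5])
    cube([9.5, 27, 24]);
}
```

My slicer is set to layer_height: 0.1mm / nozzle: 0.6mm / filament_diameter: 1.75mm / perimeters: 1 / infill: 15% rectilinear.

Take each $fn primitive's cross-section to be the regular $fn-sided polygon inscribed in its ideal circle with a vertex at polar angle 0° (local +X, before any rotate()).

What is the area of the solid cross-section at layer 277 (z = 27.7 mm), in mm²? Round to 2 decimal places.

256.50 mm²

At z = 27.7 mm: the cylinder is not intersected at this z (z outside [0, 18.5]); the cube at (9, 7) does not reach this height (z outside [9.5, 13]); the cylinder at (15.5, 6.5) is not intersected at this z (z outside [6, 18.5]); the cube at (-4, 7.5) does not reach this height (z outside [2.5, 27.5]); Merging all regions: nothing is present at this height; the 9.5×27 cube at (11.5, 11) contributes its full rectangle (area 256.50 mm²); Merging all regions: only the 9.5×27 cube at (11.5, 11) is present, so the union is just that shape — area = 256.50 mm². Overall, the cross-section is a single solid region. Net area = 256.50 mm².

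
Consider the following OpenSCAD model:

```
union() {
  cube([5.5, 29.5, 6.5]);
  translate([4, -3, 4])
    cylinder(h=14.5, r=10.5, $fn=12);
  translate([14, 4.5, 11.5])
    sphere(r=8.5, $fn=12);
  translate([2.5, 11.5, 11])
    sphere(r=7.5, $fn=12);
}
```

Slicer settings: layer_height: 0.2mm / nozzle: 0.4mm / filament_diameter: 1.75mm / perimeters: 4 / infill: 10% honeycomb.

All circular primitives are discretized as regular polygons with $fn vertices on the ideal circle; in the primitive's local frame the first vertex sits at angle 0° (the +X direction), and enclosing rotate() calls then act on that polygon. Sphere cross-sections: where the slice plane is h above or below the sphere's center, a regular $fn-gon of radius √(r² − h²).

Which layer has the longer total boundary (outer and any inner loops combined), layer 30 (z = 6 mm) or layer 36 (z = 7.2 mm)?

layer 30 (z = 6 mm)

Layer 30 (z = 6): the 5.5×29.5 cube contributes its full rectangle (perimeter 70.00 mm); the r=10.5 cylinder at (4, -3) gives a regular 12-gon of circumradius 10.5 (constant along its height) (perimeter = 2·12·10.500·sin(180°/12) = 65.22 mm); the sphere at (14, 4.5): section is a regular 12-gon, circumradius = √(r²−h²) = √(8.5²−5.5²) = 6.481 (perimeter = 2·12·6.481·sin(180°/12) = 40.26 mm); the r=7.5 sphere at (2.5, 11.5) slices to a regular 12-gon of circumradius 5.590 (√(r²−h²) with h=5 from center) (perimeter = 2·12·5.590·sin(180°/12) = 34.72 mm); Combining (union): the regions partially overlap (shared area 125.58 mm²), so the edge portions inside another operand are dropped and the merged outline is re-measured after clipping — boundary = 131.32 mm. So its perimeter = 131.32 mm. Layer 36 (z = 7.2): the cube is not intersected at this z (z outside [0, 6.5]); the r=10.5 cylinder at (4, -3) contributes a regular 12-gon of circumradius 10.5 (perimeter = 2·12·10.500·sin(180°/12) = 65.22 mm); the r=8.5 sphere at (14, 4.5) contributes a regular 12-gon of circumradius √(8.5²−4.3²) = 7.332 (perimeter = 2·12·7.332·sin(180°/12) = 45.54 mm); the sphere at (2.5, 11.5): section is a regular 12-gon, circumradius = √(r²−h²) = √(7.5²−3.8²) = 6.466 (perimeter = 2·12·6.466·sin(180°/12) = 40.16 mm); Taking the union: the regions partially overlap (shared area 50.69 mm²), so the edge portions inside another operand are dropped and the merged outline is re-measured after clipping — boundary (outer + 1 inner loop) = 105.40 mm. So its perimeter = 105.40 mm. Layer 30 is larger (131.32 vs 105.40 mm).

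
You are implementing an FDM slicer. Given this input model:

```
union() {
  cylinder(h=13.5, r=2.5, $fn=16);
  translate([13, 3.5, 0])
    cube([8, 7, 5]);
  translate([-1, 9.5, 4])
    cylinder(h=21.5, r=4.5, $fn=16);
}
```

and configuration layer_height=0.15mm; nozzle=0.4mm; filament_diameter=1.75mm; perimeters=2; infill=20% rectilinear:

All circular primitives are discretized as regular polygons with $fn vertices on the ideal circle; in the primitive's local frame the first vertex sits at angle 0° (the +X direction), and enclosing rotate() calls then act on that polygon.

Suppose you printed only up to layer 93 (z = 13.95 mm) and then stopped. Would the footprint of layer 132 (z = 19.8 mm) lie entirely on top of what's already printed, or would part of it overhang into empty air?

Compare the two slices. At z = 13.95: the cylinder is absent (z outside [0, 13.5]); the cube at (13, 3.5) is absent (z outside [0, 5]); the r=4.5 cylinder at (-1, 9.5) gives a regular 16-gon of circumradius 4.5 (constant along its height) (area = (16/2)·4.500²·sin(360°/16) = 61.99 mm²); Combining (union): only the r=4.5 cylinder at (-1, 9.5) is present, so the union is just that shape — area = 61.99 mm². At z = 19.8: the cylinder is absent (z outside [0, 13.5]); the cube at (13, 3.5) is not intersected at this z (z outside [0, 5]); the cylinder at (-1, 9.5): section is a regular 16-gon, circumradius r=4.5 (area = (16/2)·4.500²·sin(360°/16) = 61.99 mm²); Taking the union: only the r=4.5 cylinder at (-1, 9.5) is present, so the union is just that shape — area = 61.99 mm². Checking containment: the cross-section at z = 19.8 is a subset of the cross-section at z = 13.95.

entirely on top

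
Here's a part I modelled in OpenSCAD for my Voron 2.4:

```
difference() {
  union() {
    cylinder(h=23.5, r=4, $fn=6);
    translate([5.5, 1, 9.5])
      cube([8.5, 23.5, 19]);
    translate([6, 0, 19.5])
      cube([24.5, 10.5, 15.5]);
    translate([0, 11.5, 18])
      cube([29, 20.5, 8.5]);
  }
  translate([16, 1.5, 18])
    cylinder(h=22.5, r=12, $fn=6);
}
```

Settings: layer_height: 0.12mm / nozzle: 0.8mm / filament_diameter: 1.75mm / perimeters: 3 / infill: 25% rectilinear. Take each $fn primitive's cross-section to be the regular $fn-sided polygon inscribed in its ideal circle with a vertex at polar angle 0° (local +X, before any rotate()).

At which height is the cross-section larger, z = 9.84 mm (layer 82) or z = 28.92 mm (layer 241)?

Layer 82 (z = 9.84): the r=4 cylinder gives a regular 6-gon of circumradius 4 (constant along its height) (area = (6/2)·4.000²·sin(360°/6) = 41.57 mm²); the cube at (5.5, 1) is present — its section is the full 8.5×23.5 rectangle (area 199.75 mm²); the cube at (6, 0) is not intersected at this z (z outside [19.5, 35]); the cube at (0, 11.5) is absent (z outside [18, 26.5]); Taking the union: the 2 present regions are separate (no shared area or edge), so areas and boundary lengths simply add and each stays a separate island — area = 241.32 mm²; the cylinder at (16, 1.5) is not intersected at this z (z outside [18, 40.5]); After the difference (first − rest): none of the subtracted shapes is present at this height, so that combined region is unchanged — area = 241.32 mm². So its area = 241.32 mm². Layer 241 (z = 28.92): the cylinder is absent (z outside [0, 23.5]); the cube at (5.5, 1) is absent (z outside [9.5, 28.5]); the 24.5×10.5 cube at (6, 0) contributes its full rectangle (area 257.25 mm²); the cube at (0, 11.5) does not reach this height (z outside [18, 26.5]); Combining (union): only the 24.5×10.5 cube at (6, 0) is present, so the union is just that shape — area = 257.25 mm²; the cylinder at (16, 1.5): section is a regular 6-gon, circumradius r=12 (area = (6/2)·12.000²·sin(360°/6) = 374.12 mm²); Subtracting the remaining from the first: starting from that combined region (257.25 mm²), the r=12 cylinder at (16, 1.5) partially overlaps it — only the 198.12 mm² overlap (of its 374.12 mm²) is removed, clipping the outline — area = 59.13 mm². So its area = 59.13 mm². Layer 82 is larger (241.32 vs 59.13 mm²).

layer 82 (z = 9.84 mm)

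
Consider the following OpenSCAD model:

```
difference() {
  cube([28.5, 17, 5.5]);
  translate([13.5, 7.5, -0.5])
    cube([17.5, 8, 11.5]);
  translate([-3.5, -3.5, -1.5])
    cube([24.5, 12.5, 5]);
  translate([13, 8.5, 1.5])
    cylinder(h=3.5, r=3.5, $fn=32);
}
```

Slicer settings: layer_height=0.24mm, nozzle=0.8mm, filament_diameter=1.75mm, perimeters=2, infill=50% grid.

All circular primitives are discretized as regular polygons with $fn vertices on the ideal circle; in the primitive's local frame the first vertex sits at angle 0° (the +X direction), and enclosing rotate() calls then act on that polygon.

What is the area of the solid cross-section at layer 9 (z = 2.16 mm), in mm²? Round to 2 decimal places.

At z = 2.16 mm: the cube (footprint 28.5×17) is included at this height (area 484.50 mm²); the cube at (13.5, 7.5) is present — its section is the full 17.5×8 rectangle (area 140.00 mm²); the cube at (-3.5, -3.5) (footprint 24.5×12.5) is included at this height (area 306.25 mm²); the r=3.5 cylinder at (13, 8.5) gives a regular 32-gon of circumradius 3.5 (constant along its height) (area = (32/2)·3.500²·sin(360°/32) = 38.24 mm²); Taking the first minus the rest: starting from the 28.5×17 cube (484.50 mm²), the 17.5×8 cube at (13.5, 7.5) partially overlaps it — only the 120.00 mm² overlap (of its 140.00 mm²) is removed, clipping the outline; the 24.5×12.5 cube at (-3.5, -3.5) partially overlaps it — only the 177.75 mm² overlap (of its 306.25 mm²) is removed, clipping the outline; the r=3.5 cylinder at (13, 8.5) partially overlaps it — only the 9.31 mm² overlap (of its 38.24 mm²) is removed, clipping the outline — area = 177.44 mm². Overall, the cross-section has 2 separate islands. Net area = 177.44 mm².

177.44 mm²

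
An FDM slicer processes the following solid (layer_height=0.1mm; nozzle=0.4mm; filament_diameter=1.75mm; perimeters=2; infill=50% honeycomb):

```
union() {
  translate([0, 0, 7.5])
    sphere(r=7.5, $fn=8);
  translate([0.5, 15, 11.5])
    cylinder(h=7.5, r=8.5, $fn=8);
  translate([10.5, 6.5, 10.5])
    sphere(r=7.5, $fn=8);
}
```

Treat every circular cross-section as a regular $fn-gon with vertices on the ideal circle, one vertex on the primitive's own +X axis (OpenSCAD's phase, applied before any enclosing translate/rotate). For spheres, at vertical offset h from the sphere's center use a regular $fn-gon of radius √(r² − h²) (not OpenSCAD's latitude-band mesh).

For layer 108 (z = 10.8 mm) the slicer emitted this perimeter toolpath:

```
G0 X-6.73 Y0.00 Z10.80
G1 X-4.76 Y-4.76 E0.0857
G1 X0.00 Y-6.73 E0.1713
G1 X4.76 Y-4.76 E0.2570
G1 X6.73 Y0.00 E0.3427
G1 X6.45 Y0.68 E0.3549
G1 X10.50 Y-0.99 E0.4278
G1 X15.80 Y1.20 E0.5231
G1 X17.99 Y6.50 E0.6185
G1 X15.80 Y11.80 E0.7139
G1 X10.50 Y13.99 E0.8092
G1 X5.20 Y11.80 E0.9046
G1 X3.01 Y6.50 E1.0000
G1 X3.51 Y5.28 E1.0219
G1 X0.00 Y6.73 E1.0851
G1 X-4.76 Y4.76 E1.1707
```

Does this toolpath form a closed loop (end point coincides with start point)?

no

Start point (G0): (-6.73, 0.00). End point (last G1): the path does not return to the start — open.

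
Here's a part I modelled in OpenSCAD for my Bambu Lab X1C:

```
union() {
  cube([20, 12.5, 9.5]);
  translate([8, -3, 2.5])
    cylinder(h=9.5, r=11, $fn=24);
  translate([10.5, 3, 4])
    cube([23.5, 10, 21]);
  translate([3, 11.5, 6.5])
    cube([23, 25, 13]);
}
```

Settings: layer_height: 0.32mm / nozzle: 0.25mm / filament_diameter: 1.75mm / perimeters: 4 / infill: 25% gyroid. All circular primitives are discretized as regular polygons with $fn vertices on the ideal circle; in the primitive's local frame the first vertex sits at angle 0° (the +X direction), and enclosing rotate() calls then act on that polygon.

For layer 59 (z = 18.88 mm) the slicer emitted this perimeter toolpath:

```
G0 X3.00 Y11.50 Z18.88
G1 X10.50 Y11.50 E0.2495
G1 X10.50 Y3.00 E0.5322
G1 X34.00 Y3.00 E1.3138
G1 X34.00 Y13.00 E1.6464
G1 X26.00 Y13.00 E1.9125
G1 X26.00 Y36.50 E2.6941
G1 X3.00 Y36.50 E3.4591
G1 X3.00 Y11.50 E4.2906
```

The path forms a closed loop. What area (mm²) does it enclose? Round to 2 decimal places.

Apply the shoelace formula to the sequence of (X, Y) vertices; enclosed area = 786.75 mm².

786.75 mm²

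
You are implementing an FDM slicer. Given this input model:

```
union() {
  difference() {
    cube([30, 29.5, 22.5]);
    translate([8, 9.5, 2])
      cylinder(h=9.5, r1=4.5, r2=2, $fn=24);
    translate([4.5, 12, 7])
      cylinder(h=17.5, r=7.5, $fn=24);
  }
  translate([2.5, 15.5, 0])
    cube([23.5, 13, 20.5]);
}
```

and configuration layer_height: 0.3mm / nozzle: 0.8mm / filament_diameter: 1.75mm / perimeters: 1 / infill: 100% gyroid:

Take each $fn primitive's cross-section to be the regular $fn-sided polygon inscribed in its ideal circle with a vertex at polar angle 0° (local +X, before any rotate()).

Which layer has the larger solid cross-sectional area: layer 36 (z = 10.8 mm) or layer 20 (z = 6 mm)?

Layer 36 (z = 10.8): the cube is present — its section is the full 30×29.5 rectangle (area 885.00 mm²); the cone at (8, 9.5) contributes a regular 24-gon of circumradius 2.184 (interpolated between r1=4.5 and r2=2 at t=0.926) (area = (24/2)·2.184²·sin(360°/24) = 14.82 mm²); the cylinder at (4.5, 12): section is a regular 24-gon, circumradius r=7.5 (area = (24/2)·7.500²·sin(360°/24) = 174.70 mm²); After the difference (first − rest): starting from the 30×29.5 cube (885.00 mm²), the cone at (8, 9.5) lies wholly inside it (removes its full 14.82 mm² and its 13.68 mm outline becomes a hole wall); the r=7.5 cylinder at (4.5, 12) partially overlaps it — only the 135.32 mm² overlap (of its 174.70 mm²) is removed, clipping the outline — area = 734.86 mm²; the cube at (2.5, 15.5) is present — its section is the full 23.5×13 rectangle (area 305.50 mm²); Taking the union: the regions partially overlap — summed areas 1040.36 mm² minus the doubly-counted overlap 279.19 mm² gives 761.17 mm² — area = 761.17 mm². So its area = 761.17 mm². Layer 20 (z = 6): the 30×29.5 cube contributes its full rectangle (area 885.00 mm²); the cone at (8, 9.5): at t=0.421 of its height the radius interpolates to r₁+(r₂−r₁)t = 3.447, giving a regular 24-gon of that circumradius (area = (24/2)·3.447²·sin(360°/24) = 36.91 mm²); the cylinder at (4.5, 12) is not intersected at this z (z outside [7, 24.5]); Taking the first minus the rest: starting from the 30×29.5 cube (885.00 mm²), the cone at (8, 9.5) lies wholly inside it (removes its full 36.91 mm² and its 21.60 mm outline becomes a hole wall) — area = 848.09 mm²; the 23.5×13 cube at (2.5, 15.5) contributes its full rectangle (area 305.50 mm²); Merging all regions: the 23.5×13 cube at (2.5, 15.5) lies entirely inside that combined region, so the union is just that combined region — area = 848.09 mm². So its area = 848.09 mm². Layer 20 is larger (848.09 vs 761.17 mm²).

layer 20 (z = 6 mm)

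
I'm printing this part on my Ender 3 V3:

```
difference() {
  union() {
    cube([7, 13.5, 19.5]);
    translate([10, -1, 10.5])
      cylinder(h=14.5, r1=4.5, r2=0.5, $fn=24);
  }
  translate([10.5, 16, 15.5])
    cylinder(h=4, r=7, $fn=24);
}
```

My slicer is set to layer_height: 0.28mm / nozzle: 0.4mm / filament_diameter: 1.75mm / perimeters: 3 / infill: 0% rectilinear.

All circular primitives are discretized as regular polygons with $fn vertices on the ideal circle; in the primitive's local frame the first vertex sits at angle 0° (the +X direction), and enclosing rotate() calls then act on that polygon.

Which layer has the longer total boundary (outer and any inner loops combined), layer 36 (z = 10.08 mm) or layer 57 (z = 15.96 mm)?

layer 57 (z = 15.96 mm)

Layer 36 (z = 10.08): the cube (footprint 7×13.5) is included at this height (perimeter 41.00 mm); the cone at (10, -1) is not intersected at this z (z outside [10.5, 25]); Combining (union): only the 7×13.5 cube is present, so the union is just that shape — boundary = 41.00 mm; the cylinder at (10.5, 16) does not reach this height (z outside [15.5, 19.5]); Subtracting the remaining from the first: none of the subtracted shapes is present at this height, so the result so far is unchanged — boundary = 41.00 mm. So its perimeter = 41.00 mm. Layer 57 (z = 15.96): the cube (footprint 7×13.5) is included at this height (perimeter 41.00 mm); the cone at (10, -1) contributes a regular 24-gon of circumradius 2.994 (interpolated between r1=4.5 and r2=0.5 at t=0.377) (perimeter = 2·24·2.994·sin(180°/24) = 18.76 mm); Merging all regions: the 2 present regions are separate (no shared area or edge), so areas and boundary lengths simply add and each stays a separate island — boundary = 59.76 mm; the r=7 cylinder at (10.5, 16) gives a regular 24-gon of circumradius 7 (constant along its height) (perimeter = 2·24·7.000·sin(180°/24) = 43.86 mm); Subtracting the remaining from the first: starting from that combined region, the r=7 cylinder at (10.5, 16) partially overlaps it — only the 6.48 mm² overlap (of its 152.19 mm²) is removed, clipping the outline — boundary = 57.96 mm. So its perimeter = 57.96 mm. Layer 57 is larger (57.96 vs 41.00 mm).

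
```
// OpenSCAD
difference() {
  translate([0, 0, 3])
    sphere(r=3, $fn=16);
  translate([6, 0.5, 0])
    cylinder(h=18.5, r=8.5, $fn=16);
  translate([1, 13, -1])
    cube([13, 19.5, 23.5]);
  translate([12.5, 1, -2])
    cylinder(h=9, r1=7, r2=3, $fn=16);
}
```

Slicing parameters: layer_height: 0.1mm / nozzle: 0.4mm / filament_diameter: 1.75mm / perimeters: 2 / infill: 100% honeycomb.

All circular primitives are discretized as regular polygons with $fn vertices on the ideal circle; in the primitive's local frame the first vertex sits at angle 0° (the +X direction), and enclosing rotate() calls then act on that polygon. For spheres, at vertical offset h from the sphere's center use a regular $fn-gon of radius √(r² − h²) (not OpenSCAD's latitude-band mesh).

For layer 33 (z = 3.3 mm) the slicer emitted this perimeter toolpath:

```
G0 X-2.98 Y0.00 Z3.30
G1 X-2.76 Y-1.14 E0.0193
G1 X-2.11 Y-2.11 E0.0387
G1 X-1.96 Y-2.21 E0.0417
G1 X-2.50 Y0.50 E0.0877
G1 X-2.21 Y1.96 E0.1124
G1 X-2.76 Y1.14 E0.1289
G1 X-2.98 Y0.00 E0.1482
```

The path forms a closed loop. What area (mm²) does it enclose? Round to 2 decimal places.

Apply the shoelace formula to the sequence of (X, Y) vertices; enclosed area = 1.67 mm².

1.67 mm²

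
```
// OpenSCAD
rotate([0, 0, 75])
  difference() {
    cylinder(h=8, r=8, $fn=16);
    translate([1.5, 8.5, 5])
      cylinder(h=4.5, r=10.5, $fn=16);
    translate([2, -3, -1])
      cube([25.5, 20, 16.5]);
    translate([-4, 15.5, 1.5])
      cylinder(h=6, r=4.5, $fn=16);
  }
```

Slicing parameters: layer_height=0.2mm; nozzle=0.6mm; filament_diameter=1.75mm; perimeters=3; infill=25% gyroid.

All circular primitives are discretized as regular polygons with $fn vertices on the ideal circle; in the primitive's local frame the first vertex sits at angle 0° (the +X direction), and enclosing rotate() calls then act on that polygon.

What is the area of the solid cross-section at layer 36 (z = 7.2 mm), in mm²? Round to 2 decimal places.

At z = 7.2 mm: the r=8 cylinder contributes a regular 16-gon of circumradius 8 (area = (16/2)·8.000²·sin(360°/16) = 195.93 mm²); the r=10.5 cylinder at (1.5, 8.5) contributes a regular 16-gon of circumradius 10.5 (area = (16/2)·10.500²·sin(360°/16) = 337.53 mm²); the cube at (2, -3) (footprint 25.5×20) is included at this height (area 510.00 mm²); the r=4.5 cylinder at (-4, 15.5) contributes a regular 16-gon of circumradius 4.5 (area = (16/2)·4.500²·sin(360°/16) = 61.99 mm²); Subtracting the remaining from the first: starting from the r=8 cylinder (195.93 mm²), the r=10.5 cylinder at (1.5, 8.5) partially overlaps it — only the 107.87 mm² overlap (of its 337.53 mm²) is removed, clipping the outline; the 25.5×20 cube at (2, -3) partially overlaps it — only the 10.71 mm² overlap (of its 510.00 mm²) is removed, clipping the outline; the r=4.5 cylinder at (-4, 15.5) misses the remaining region (no effect) — area = 77.35 mm²; (whole slice rotated 75° about Z — lengths, areas and connectivity unchanged). Overall, the cross-section is a single solid region. Net area = 77.35 mm².

77.35 mm²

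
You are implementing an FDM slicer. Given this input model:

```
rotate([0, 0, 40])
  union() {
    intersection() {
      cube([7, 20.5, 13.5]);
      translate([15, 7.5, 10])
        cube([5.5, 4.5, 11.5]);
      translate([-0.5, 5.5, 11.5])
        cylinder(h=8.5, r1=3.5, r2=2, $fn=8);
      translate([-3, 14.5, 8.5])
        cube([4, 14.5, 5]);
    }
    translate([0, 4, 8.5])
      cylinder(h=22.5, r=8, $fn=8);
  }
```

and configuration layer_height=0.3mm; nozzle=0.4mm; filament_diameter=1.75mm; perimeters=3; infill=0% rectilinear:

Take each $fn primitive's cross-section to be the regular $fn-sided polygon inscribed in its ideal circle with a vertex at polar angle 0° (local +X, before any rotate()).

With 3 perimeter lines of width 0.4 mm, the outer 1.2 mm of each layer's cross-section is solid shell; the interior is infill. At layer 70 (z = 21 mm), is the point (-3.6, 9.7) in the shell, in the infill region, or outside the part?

At z = 21 mm: the cube is absent (z outside [0, 13.5]); the 5.5×4.5 cube at (15, 7.5) contributes its full rectangle; the cone at (-0.5, 5.5) is absent (z outside [11.5, 20]); the cube at (-3, 14.5) is absent (z outside [8.5, 13.5]); After intersecting: at least one operand is absent at this height, so nothing remains; the r=8 cylinder at (0, 4) contributes a regular 8-gon of circumradius 8; Merging all regions: only the r=8 cylinder at (0, 4) is present, so the union is just that shape — 1 connected region; (rotated 40° about Z; rotation is an isometry so areas/perimeters/island counts are preserved). Overall, the cross-section is a single solid region. Undo the 40° rotation: the query point maps to (3.477, 9.745) in the un-rotated model frame. The nearest boundary edge runs (5.66, 9.66)→(0.00, 12.00); distance from the point to it = 0.75 mm. The point is inside the cross-section, 0.75 mm from the nearest boundary — within the 1.2 mm shell band (3 × 0.4).

shell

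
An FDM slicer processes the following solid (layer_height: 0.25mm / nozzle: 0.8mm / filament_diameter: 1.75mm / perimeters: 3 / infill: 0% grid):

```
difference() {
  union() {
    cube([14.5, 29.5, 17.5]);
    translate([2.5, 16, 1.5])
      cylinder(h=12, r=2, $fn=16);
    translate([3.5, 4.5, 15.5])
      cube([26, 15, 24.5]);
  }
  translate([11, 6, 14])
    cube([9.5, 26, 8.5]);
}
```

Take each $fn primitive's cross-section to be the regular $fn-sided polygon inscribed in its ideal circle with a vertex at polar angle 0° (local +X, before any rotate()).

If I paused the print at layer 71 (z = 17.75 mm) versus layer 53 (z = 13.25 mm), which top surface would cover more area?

layer 53 (z = 13.25 mm)

Layer 71 (z = 17.75): the cube is not intersected at this z (z outside [0, 17.5]); the cylinder at (2.5, 16) is absent (z outside [1.5, 13.5]); the 26×15 cube at (3.5, 4.5) contributes its full rectangle (area 390.00 mm²); Taking the union: only the 26×15 cube at (3.5, 4.5) is present, so the union is just that shape — area = 390.00 mm²; the cube at (11, 6) is present — its section is the full 9.5×26 rectangle (area 247.00 mm²); Taking the first minus the rest: starting from the result so far (390.00 mm²), the 9.5×26 cube at (11, 6) partially overlaps it — only the 128.25 mm² overlap (of its 247.00 mm²) is removed, clipping the outline — area = 261.75 mm². So its area = 261.75 mm². Layer 53 (z = 13.25): the cube is present — its section is the full 14.5×29.5 rectangle (area 427.75 mm²); the cylinder at (2.5, 16): section is a regular 16-gon, circumradius r=2 (area = (16/2)·2.000²·sin(360°/16) = 12.25 mm²); the cube at (3.5, 4.5) does not reach this height (z outside [15.5, 40]); Combining (union): the r=2 cylinder at (2.5, 16) lies entirely inside the 14.5×29.5 cube, so the union is just the 14.5×29.5 cube — area = 427.75 mm²; the cube at (11, 6) is absent (z outside [14, 22.5]); Subtracting the remaining from the first: none of the subtracted shapes is present at this height, so that combined region is unchanged — area = 427.75 mm². So its area = 427.75 mm². Layer 53 is larger (427.75 vs 261.75 mm²).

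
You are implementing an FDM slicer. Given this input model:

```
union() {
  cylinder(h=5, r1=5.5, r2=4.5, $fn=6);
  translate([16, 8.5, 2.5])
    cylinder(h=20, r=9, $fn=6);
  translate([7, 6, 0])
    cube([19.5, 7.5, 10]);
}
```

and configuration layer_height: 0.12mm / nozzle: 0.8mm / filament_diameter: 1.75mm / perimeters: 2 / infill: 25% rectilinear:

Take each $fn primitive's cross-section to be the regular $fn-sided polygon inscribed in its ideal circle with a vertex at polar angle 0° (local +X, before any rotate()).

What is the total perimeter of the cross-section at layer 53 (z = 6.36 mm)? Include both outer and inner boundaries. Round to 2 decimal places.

At z = 6.36 mm: the cone is not intersected at this z (z outside [0, 5]); the r=9 cylinder at (16, 8.5) contributes a regular 6-gon of circumradius 9 (perimeter = 2·6·9.000·sin(180°/6) = 54.00 mm); the cube at (7, 6) (footprint 19.5×7.5) is included at this height (perimeter 54.00 mm); Combining (union): the regions partially overlap (shared area 116.96 mm²), so the edge portions inside another operand are dropped and the merged outline is re-measured after clipping — boundary = 63.34 mm. Overall, the cross-section is a single solid region. Total boundary length (outer) = 63.34 mm.

63.34 mm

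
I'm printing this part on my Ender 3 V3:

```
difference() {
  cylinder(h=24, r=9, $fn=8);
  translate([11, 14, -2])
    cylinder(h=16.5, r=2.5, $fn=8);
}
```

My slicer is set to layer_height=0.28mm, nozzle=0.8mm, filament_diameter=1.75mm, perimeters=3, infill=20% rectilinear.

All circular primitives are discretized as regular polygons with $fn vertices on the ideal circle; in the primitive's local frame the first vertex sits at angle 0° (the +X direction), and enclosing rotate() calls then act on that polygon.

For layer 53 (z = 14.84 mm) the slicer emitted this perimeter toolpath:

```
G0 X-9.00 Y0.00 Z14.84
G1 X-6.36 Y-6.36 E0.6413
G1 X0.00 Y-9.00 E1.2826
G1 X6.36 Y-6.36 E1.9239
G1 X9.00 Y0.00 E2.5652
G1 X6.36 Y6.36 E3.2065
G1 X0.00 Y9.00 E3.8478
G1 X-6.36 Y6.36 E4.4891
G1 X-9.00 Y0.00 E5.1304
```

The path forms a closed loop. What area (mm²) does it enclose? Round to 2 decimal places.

228.96 mm²

Apply the shoelace formula to the sequence of (X, Y) vertices; enclosed area = 228.96 mm².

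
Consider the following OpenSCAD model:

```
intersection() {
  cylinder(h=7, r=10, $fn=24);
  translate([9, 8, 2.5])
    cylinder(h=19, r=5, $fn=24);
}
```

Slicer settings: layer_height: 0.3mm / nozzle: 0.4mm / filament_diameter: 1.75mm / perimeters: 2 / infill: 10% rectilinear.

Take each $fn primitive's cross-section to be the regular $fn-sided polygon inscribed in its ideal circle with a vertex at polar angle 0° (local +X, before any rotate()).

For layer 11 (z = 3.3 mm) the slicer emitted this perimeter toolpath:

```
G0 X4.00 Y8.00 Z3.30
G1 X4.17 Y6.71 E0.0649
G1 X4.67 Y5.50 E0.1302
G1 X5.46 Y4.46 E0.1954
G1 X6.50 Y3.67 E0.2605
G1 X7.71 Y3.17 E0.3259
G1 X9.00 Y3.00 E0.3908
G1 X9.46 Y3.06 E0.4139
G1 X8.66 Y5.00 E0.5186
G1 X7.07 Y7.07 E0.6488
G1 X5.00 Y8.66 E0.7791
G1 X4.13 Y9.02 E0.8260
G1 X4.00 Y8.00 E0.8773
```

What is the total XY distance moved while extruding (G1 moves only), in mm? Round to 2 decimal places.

17.59 mm

Sum the Euclidean lengths of each G1 segment: total = 17.59 mm.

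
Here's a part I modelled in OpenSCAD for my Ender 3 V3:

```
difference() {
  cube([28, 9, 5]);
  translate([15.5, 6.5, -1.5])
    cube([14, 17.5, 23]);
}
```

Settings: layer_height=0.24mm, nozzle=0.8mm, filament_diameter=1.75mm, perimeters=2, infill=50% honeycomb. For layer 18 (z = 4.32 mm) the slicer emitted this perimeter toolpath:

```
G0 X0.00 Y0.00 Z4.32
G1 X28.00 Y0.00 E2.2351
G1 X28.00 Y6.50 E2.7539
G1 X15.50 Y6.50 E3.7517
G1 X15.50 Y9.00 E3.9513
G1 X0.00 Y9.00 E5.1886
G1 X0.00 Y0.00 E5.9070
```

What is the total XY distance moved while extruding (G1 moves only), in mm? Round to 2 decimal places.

74.00 mm

Sum the Euclidean lengths of each G1 segment: total = 74.00 mm.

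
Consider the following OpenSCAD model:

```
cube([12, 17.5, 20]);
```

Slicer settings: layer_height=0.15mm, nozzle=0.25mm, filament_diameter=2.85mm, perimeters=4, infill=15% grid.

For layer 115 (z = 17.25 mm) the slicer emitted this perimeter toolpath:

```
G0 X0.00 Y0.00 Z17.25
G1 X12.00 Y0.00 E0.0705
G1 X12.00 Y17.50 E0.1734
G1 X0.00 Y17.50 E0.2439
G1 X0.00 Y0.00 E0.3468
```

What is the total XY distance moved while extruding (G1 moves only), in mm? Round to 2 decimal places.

59.00 mm

Sum the Euclidean lengths of each G1 segment: total = 59.00 mm.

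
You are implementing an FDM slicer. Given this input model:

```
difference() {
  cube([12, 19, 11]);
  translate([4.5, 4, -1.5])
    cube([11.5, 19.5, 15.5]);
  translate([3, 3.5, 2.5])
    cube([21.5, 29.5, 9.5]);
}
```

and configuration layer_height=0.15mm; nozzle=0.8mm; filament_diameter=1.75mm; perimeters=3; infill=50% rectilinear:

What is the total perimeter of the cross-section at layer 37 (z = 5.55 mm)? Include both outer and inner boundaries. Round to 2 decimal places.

62.00 mm

At z = 5.55 mm: the cube is present — its section is the full 12×19 rectangle (perimeter 62.00 mm); the 11.5×19.5 cube at (4.5, 4) contributes its full rectangle (perimeter 62.00 mm); the cube at (3, 3.5) (footprint 21.5×29.5) is included at this height (perimeter 102.00 mm); Taking the first minus the rest: starting from the 12×19 cube, the 11.5×19.5 cube at (4.5, 4) partially overlaps it — only the 112.50 mm² overlap (of its 224.25 mm²) is removed, clipping the outline; the 21.5×29.5 cube at (3, 3.5) partially overlaps it — only the 27.00 mm² overlap (of its 634.25 mm²) is removed, clipping the outline — boundary = 62.00 mm. Overall, the cross-section is a single solid region. Total boundary length (outer) = 62.00 mm.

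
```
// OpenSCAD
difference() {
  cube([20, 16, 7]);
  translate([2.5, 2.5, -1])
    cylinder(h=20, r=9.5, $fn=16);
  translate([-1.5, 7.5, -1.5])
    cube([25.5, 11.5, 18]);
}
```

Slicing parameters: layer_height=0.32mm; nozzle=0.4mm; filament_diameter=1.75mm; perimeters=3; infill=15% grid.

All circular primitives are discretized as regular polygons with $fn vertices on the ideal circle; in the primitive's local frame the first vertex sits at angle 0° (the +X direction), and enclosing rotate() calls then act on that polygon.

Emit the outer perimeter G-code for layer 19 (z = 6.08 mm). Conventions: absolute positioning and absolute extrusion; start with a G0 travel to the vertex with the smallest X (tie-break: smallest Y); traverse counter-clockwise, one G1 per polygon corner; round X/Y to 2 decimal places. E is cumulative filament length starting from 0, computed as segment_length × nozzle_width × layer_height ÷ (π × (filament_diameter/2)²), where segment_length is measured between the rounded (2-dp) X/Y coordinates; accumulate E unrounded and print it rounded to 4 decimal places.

G0 X10.37 Y7.50 Z6.08
G1 X11.28 Y6.14 E0.0871
G1 X12.00 Y2.50 E0.2845
G1 X11.50 Y0.00 E0.4202
G1 X20.00 Y0.00 E0.8726
G1 X20.00 Y7.50 E1.2717
G1 X10.37 Y7.50 E1.7841

At z = 6.08 mm: the cube (footprint 20×16) is included at this height; the cylinder at (2.5, 2.5): section is a regular 16-gon, circumradius r=9.5; the 25.5×11.5 cube at (-1.5, 7.5) contributes its full rectangle; Taking the first minus the rest: starting from the 20×16 cube, the r=9.5 cylinder at (2.5, 2.5) partially overlaps it — only the 121.58 mm² overlap (of its 276.30 mm²) is removed, clipping the outline; the 25.5×11.5 cube at (-1.5, 7.5) partially overlaps it — only the 134.87 mm² overlap (of its 293.25 mm²) is removed, clipping the outline — 1 connected region. The outline is a single polygon with 6 vertices. Extrusion per mm of travel: 0.4 × 0.32 / (π × 0.875²) = 0.053216. Accumulating E over each segment gives final E = 1.7841.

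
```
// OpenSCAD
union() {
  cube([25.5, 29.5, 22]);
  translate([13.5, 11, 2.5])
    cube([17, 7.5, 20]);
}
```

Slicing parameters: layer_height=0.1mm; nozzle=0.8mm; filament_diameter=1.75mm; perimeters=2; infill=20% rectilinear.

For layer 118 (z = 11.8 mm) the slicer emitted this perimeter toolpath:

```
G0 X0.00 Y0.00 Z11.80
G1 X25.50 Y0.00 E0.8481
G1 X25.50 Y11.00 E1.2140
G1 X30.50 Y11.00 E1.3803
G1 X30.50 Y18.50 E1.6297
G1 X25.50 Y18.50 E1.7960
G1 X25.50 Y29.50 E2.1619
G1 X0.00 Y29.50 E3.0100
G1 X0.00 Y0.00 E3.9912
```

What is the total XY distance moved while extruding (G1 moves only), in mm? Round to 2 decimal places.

Sum the Euclidean lengths of each G1 segment: total = 120.00 mm.

120.00 mm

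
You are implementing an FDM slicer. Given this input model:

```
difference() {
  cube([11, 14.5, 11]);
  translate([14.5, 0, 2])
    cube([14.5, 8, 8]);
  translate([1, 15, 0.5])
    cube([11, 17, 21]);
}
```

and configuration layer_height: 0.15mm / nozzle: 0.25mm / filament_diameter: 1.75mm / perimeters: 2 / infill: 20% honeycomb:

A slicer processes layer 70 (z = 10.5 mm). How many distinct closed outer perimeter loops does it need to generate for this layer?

1

At z = 10.5 mm: the cube (footprint 11×14.5) is included at this height; the cube at (14.5, 0) is not intersected at this z (z outside [2, 10]); the cube at (1, 15) (footprint 11×17) is included at this height; After the difference (first − rest): starting from the 11×14.5 cube, the 11×17 cube at (1, 15) misses the remaining region (no effect) — 1 connected region. The result has 1 disconnected region.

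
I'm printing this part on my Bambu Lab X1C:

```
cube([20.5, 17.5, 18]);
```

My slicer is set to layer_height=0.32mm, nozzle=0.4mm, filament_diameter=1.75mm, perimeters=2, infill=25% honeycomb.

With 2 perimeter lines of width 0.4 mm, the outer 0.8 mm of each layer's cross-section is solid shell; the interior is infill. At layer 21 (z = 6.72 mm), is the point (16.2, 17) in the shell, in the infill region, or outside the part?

shell

At z = 6.72 mm: the 20.5×17.5 cube contributes its full rectangle. Overall, the cross-section is a single solid region. The nearest boundary edge runs (20.50, 17.50)→(0.00, 17.50); distance from the point to it = 0.50 mm. The point is inside the cross-section, 0.50 mm from the nearest boundary — within the 0.8 mm shell band (2 × 0.4).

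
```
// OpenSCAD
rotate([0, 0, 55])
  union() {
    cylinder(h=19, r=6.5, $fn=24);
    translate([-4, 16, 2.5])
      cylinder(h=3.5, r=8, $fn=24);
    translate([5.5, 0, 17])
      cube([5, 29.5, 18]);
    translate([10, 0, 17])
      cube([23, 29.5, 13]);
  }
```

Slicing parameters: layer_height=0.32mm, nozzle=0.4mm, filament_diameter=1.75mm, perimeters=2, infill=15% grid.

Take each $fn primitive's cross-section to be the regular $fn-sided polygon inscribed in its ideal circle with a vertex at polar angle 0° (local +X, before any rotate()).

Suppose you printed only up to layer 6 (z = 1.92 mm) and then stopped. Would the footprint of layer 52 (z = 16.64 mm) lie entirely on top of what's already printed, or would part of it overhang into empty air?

Compare the two slices. At z = 1.92: the r=6.5 cylinder gives a regular 24-gon of circumradius 6.5 (constant along its height) (area = (24/2)·6.500²·sin(360°/24) = 131.22 mm²); the cylinder at (-4, 16) is not intersected at this z (z outside [2.5, 6]); the cube at (5.5, 0) is not intersected at this z (z outside [17, 35]); the cube at (10, 0) is not intersected at this z (z outside [17, 30]); Taking the union: only the r=6.5 cylinder is present, so the union is just that shape — area = 131.22 mm²; (whole slice rotated 55° about Z — lengths, areas and connectivity unchanged). At z = 16.64: the cylinder: section is a regular 24-gon, circumradius r=6.5 (area = (24/2)·6.500²·sin(360°/24) = 131.22 mm²); the cylinder at (-4, 16) is not intersected at this z (z outside [2.5, 6]); the cube at (5.5, 0) is absent (z outside [17, 35]); the cube at (10, 0) is not intersected at this z (z outside [17, 30]); Taking the union: only the r=6.5 cylinder is present, so the union is just that shape — area = 131.22 mm²; (rotated 55° about Z; rotation is an isometry so areas/perimeters/island counts are preserved). Checking containment: the cross-section at z = 16.64 is a subset of the cross-section at z = 1.92.

entirely on top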